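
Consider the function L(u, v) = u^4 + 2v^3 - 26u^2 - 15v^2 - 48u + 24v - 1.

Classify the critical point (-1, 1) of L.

The mixed partial ∂²L/∂u∂v is 0, so the Hessian at any point is diag(L_uu, L_vv) = diag(4(3u^2 - 13), 6(2v - 5)).
At (-1, 1): H = diag(-40, -18).
Both eigenvalues are negative, so H is negative definite: a local maximum.

local maximum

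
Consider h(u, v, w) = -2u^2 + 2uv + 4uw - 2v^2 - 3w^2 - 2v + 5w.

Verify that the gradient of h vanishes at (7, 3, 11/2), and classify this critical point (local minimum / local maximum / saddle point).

local maximum

∇h = (-4u + 2v + 4w, 2u - 4v - 2, 4u - 6w + 5); substituting (7, 3, 11/2) gives ∇h = (0, 0, 0), so (7, 3, 11/2) is indeed a critical point.
The Hessian is constant: H = [[-4, 2, 4], [2, -4, 0], [4, 0, -6]].
Leading principal minors: Δ₁ = -4, Δ₂ = 12, Δ₃ = -8.
The minors alternate sign starting negative (−, +, −), so H is negative definite: a local maximum.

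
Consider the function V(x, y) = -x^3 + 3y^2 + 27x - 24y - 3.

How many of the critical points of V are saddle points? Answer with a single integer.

1

V separates as a function of x plus a function of y, so ∇V=0 decouples.
∂V/∂x = -3(x - 3)(x + 3) = 0 at x ∈ {-3, 3}; ∂V/∂y = 6(y - 4) = 0 at y ∈ {4}.
The Hessian is diagonal: diag(V_xx, V_yy). Second derivatives: V_xx(-3)=18, V_xx(3)=-18; V_yy(4)=6.
Saddle points occur where the two diagonal entries have opposite signs: (3, 4). Count: 1.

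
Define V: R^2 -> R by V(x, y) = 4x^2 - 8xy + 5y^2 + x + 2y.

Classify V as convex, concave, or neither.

convex

V is quadratic, so its Hessian is the constant matrix H = [[8, -8], [-8, 10]].
det(H) = 16, tr(H) = 18.
det(H) > 0 and tr(H) > 0, so H is positive definite everywhere: convex.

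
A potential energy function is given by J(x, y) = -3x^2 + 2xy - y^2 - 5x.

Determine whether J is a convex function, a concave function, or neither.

concave

J is quadratic, so its Hessian is the constant matrix H = [[-6, 2], [2, -2]].
det(H) = 8, tr(H) = -8.
det(H) > 0 and tr(H) < 0, so H is negative definite everywhere: concave.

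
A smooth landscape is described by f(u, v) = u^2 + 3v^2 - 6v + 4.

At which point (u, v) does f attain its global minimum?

f(u,v) separates as P(u) + Q(v) + 4, so its minimum is min P + min Q + 4.
P'(u) = 2u vanishes at u ∈ {0}; Q'(v) = 6v - 6 vanishes at v ∈ {1}.
Local minima of P (where P''>0): P(0)=0. Local minima of Q: Q(1)=-3.
So the global minimum of f is P(0) + Q(1) + 4 = 0 − 3 + 4 = 1, attained at (0, 1).

(0, 1)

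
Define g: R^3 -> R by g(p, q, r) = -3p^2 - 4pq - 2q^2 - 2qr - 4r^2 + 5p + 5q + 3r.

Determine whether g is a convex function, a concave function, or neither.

g is quadratic, so its Hessian is the constant matrix H = [[-6, -4, 0], [-4, -4, -2], [0, -2, -8]].
Leading principal minors: -6, 8, -40.
Signs alternate −, +, − ⇒ H ≺ 0 ⇒ concave.

concave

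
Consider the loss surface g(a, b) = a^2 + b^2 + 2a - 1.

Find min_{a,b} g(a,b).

-2

g(a,b) separates as P(a) + Q(b) − 1, so its minimum is min P + min Q − 1.
P'(a) = 2a + 2 vanishes at a ∈ {-1}; Q'(b) = 2b vanishes at b ∈ {0}.
Local minima of P (where P''>0): P(-1)=-1. Local minima of Q: Q(0)=0.
So the global minimum of g is P(-1) + Q(0) − 1 = -1 + 0 − 1 = -2, attained at (-1, 0).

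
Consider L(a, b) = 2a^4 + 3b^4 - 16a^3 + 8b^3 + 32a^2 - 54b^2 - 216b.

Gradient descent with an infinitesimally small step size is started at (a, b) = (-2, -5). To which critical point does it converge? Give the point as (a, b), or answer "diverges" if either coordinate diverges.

(0, -3)

L is separable, so gradient descent decouples: a follows -∂L/∂a, b follows -∂L/∂b.
∂L/∂a = 8a(a - 4)(a - 2); at a=-2 this is -384, so a increases.
∂L/∂b = 12(b - 3)(b + 2)(b + 3); at b=-5 this is -576, so b increases.
a converges to its nearest critical value 0 (a local min of the a-part); b converges to -3. The iterate converges to (0, -3).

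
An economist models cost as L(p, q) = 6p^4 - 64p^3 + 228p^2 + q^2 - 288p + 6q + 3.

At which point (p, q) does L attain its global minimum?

L(p,q) separates as A(p) + B(q) + 3, so its minimum is min A + min B + 3.
A'(p) = 24(p - 4)(p - 3)(p - 1) vanishes at p ∈ {1, 3, 4}; B'(q) = 2q + 6 vanishes at q ∈ {-3}.
Local minima of A (where A''>0): A(1)=-118, A(4)=-64. Local minima of B: B(-3)=-9.
So the global minimum of L is A(1) + B(-3) + 3 = -118 − 9 + 3 = -124, attained at (1, -3).

(1, -3)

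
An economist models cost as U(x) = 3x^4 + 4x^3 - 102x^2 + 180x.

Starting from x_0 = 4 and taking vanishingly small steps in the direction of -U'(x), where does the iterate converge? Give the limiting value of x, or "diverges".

U'(x) = 12(x - 3)(x - 1)(x + 5), so U'(4) = 324.
Gradient descent moves in the -U' direction, i.e. x is decreasing.
The nearest critical point in that direction is x = 3, where U'' = 192 > 0 (a local minimum). The iterate converges there.

3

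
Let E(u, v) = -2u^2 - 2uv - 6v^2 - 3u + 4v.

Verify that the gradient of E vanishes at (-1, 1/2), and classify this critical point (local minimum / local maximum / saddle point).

local maximum

∇E = (-4u - 2v - 3, -2u - 12v + 4); substituting (-1, 1/2) gives ∇E = (0, 0), so (-1, 1/2) is indeed a critical point.
The Hessian of E is constant: H = [[-4, -2], [-2, -12]].
det(H) = (-4)·(-12) − (-2)² = 44.
det(H) > 0 and tr(H) = -16 < 0, so H is negative definite and the point is a local maximum.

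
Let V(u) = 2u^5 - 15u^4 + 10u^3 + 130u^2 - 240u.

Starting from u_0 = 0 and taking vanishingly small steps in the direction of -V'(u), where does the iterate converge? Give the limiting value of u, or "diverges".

V'(u) = 10(u - 4)(u - 3)(u - 1)(u + 2), so V'(0) = -240.
Gradient descent moves in the -V' direction, i.e. u is increasing.
The nearest critical point in that direction is u = 1, where V'' = 180 > 0 (a local minimum). The iterate converges there.

1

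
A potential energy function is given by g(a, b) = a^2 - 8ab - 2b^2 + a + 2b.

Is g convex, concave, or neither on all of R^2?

g is quadratic, so its Hessian is the constant matrix H = [[2, -8], [-8, -4]].
det(H) = -72, tr(H) = -2.
det(H) < 0, so H is indefinite: neither convex nor concave.

neither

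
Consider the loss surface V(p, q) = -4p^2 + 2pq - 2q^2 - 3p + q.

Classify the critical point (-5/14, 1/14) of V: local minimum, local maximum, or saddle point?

local maximum

The Hessian of V is constant: H = [[-8, 2], [2, -4]].
det(H) = (-8)·(-4) − 2² = 28.
det(H) > 0 and tr(H) = -12 < 0, so H is negative definite and the point is a local maximum.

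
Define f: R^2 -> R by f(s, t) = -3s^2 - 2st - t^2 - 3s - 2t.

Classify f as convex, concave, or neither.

concave

f is quadratic, so its Hessian is the constant matrix H = [[-6, -2], [-2, -2]].
det(H) = 8, tr(H) = -8.
det(H) > 0 and tr(H) < 0, so H is negative definite everywhere: concave.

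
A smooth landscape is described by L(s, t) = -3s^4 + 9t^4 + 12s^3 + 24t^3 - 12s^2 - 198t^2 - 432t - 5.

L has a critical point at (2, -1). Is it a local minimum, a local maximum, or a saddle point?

The mixed partial ∂²L/∂s∂t is 0, so the Hessian at any point is diag(L_ss, L_tt) = diag(12(-3s^2 + 6s - 2), 36(3t^2 + 4t - 11)).
At (2, -1): H = diag(-24, -432).
Both eigenvalues are negative, so H is negative definite: a local maximum.

local maximum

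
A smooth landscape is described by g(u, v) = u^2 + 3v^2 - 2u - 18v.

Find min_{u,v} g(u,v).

g(u,v) separates as P(u) + Q(v), so its minimum is min P + min Q.
P'(u) = 2u - 2 vanishes at u ∈ {1}; Q'(v) = 6v - 18 vanishes at v ∈ {3}.
Local minima of P (where P''>0): P(1)=-1. Local minima of Q: Q(3)=-27.
So the global minimum of g is P(1) + Q(3) = -1 − 27 = -28, attained at (1, 3).

-28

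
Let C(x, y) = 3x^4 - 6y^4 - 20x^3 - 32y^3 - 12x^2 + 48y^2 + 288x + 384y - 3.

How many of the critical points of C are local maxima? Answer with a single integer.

2

C separates as a function of x plus a function of y, so ∇C=0 decouples.
∂C/∂x = 12(x - 4)(x - 3)(x + 2) = 0 at x ∈ {-2, 3, 4}; ∂C/∂y = -24(y - 2)(y + 2)(y + 4) = 0 at y ∈ {-4, -2, 2}.
The Hessian is diagonal: diag(C_xx, C_yy). Second derivatives: C_xx(-2)=360, C_xx(3)=-60, C_xx(4)=72; C_yy(-4)=-288, C_yy(-2)=192, C_yy(2)=-576.
Local maxima occur where both diagonal entries negative: (3, -4), (3, 2). Count: 2.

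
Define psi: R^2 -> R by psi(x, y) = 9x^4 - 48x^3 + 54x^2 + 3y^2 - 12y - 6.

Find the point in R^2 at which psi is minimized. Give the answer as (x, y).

(3, 2)

psi(x,y) separates as P(x) + Q(y) − 6, so its minimum is min P + min Q − 6.
P'(x) = 36x(x - 3)(x - 1) vanishes at x ∈ {0, 1, 3}; Q'(y) = 6y - 12 vanishes at y ∈ {2}.
Local minima of P (where P''>0): P(0)=0, P(3)=-81. Local minima of Q: Q(2)=-12.
So the global minimum of psi is P(3) + Q(2) − 6 = -81 − 12 − 6 = -99, attained at (3, 2).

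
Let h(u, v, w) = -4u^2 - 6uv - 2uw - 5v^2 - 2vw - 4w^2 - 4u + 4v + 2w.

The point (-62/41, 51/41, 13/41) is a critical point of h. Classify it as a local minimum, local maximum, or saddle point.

local maximum

The Hessian is constant: H = [[-8, -6, -2], [-6, -10, -2], [-2, -2, -8]].
Leading principal minors: Δ₁ = -8, Δ₂ = 44, Δ₃ = -328.
The minors alternate sign starting negative (−, +, −), so H is negative definite: a local maximum.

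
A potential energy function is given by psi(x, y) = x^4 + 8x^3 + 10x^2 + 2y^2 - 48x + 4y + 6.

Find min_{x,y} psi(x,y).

psi(x,y) separates as P(x) + Q(y) + 6, so its minimum is min P + min Q + 6.
P'(x) = 4(x - 1)(x + 3)(x + 4) vanishes at x ∈ {-4, -3, 1}; Q'(y) = 4y + 4 vanishes at y ∈ {-1}.
Local minima of P (where P''>0): P(-4)=96, P(1)=-29. Local minima of Q: Q(-1)=-2.
So the global minimum of psi is P(1) + Q(-1) + 6 = -29 − 2 + 6 = -25, attained at (1, -1).

-25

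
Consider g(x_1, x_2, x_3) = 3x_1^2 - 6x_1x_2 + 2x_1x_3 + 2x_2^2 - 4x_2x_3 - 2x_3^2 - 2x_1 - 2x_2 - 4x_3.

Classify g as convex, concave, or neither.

g is quadratic, so its Hessian is the constant matrix H = [[6, -6, 2], [-6, 4, -4], [2, -4, -4]].
Leading principal minors: 6, -12, 32.
Neither pattern holds ⇒ H is indefinite ⇒ neither convex nor concave.

neither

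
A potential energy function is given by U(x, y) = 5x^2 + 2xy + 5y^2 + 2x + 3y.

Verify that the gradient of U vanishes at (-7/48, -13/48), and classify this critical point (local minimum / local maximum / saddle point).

local minimum

∇U = (10x + 2y + 2, 2x + 10y + 3); substituting (-7/48, -13/48) gives ∇U = (0, 0), so (-7/48, -13/48) is indeed a critical point.
The Hessian of U is constant: H = [[10, 2], [2, 10]].
det(H) = 10·10 − 2² = 96.
det(H) > 0 and tr(H) = 20 > 0, so H is positive definite and the point is a local minimum.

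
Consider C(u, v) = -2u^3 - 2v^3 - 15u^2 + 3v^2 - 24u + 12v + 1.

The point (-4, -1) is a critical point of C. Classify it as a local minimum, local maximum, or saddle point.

local minimum

The mixed partial ∂²C/∂u∂v is 0, so the Hessian at any point is diag(C_uu, C_vv) = diag(-6(2u + 5), 6(-2v + 1)).
At (-4, -1): H = diag(18, 18).
Both eigenvalues are positive, so H is positive definite: a local minimum.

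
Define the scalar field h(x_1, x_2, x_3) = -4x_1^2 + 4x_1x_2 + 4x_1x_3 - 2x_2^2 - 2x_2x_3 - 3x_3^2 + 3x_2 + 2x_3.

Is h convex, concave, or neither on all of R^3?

h is quadratic, so its Hessian is the constant matrix H = [[-8, 4, 4], [4, -4, -2], [4, -2, -6]].
Leading principal minors: -8, 16, -64.
Signs alternate −, +, − ⇒ H ≺ 0 ⇒ concave.

concave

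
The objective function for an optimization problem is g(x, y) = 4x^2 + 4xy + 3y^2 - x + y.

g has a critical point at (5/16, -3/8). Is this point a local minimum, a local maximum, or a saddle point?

local minimum

The Hessian of g is constant: H = [[8, 4], [4, 6]].
det(H) = 8·6 − 4² = 32.
det(H) > 0 and tr(H) = 14 > 0, so H is positive definite and the point is a local minimum.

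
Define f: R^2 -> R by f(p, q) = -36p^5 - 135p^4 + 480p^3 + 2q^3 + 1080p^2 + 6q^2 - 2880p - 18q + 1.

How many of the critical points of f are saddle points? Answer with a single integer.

4

f separates as a function of p plus a function of q, so ∇f=0 decouples.
∂f/∂p = -180(p - 2)(p - 1)(p + 2)(p + 4) = 0 at p ∈ {-4, -2, 1, 2}; ∂f/∂q = 6(q - 1)(q + 3) = 0 at q ∈ {-3, 1}.
The Hessian is diagonal: diag(f_pp, f_qq). Second derivatives: f_pp(-4)=10800, f_pp(-2)=-4320, f_pp(1)=2700, f_pp(2)=-4320; f_qq(-3)=-24, f_qq(1)=24.
Saddle points occur where the two diagonal entries have opposite signs: (-4, -3), (-2, 1), (1, -3), (2, 1). Count: 4.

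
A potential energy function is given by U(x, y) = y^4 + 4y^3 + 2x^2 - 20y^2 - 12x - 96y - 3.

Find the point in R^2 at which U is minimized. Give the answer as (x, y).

(3, 3)

U(x,y) separates as P(x) + Q(y) − 3, so its minimum is min P + min Q − 3.
P'(x) = 4x - 12 vanishes at x ∈ {3}; Q'(y) = 4(y - 3)(y + 2)(y + 4) vanishes at y ∈ {-4, -2, 3}.
Local minima of P (where P''>0): P(3)=-18. Local minima of Q: Q(-4)=64, Q(3)=-279.
So the global minimum of U is P(3) + Q(3) − 3 = -18 − 279 − 3 = -300, attained at (3, 3).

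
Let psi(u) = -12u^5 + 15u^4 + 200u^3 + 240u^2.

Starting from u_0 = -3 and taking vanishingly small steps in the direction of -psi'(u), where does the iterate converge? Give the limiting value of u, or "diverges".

psi'(u) = -60u(u - 4)(u + 1)(u + 2), so psi'(-3) = -2520.
Gradient descent moves in the -psi' direction, i.e. u is increasing.
The nearest critical point in that direction is u = -2, where psi'' = 720 > 0 (a local minimum). The iterate converges there.

-2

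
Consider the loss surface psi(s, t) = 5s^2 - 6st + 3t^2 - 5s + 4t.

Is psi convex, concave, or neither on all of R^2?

psi is quadratic, so its Hessian is the constant matrix H = [[10, -6], [-6, 6]].
det(H) = 24, tr(H) = 16.
det(H) > 0 and tr(H) > 0, so H is positive definite everywhere: convex.

convex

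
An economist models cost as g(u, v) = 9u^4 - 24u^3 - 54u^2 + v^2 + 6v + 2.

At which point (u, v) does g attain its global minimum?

(3, -3)

g(u,v) separates as P(u) + Q(v) + 2, so its minimum is min P + min Q + 2.
P'(u) = 36u(u - 3)(u + 1) vanishes at u ∈ {-1, 0, 3}; Q'(v) = 2v + 6 vanishes at v ∈ {-3}.
Local minima of P (where P''>0): P(-1)=-21, P(3)=-405. Local minima of Q: Q(-3)=-9.
So the global minimum of g is P(3) + Q(-3) + 2 = -405 − 9 + 2 = -412, attained at (3, -3).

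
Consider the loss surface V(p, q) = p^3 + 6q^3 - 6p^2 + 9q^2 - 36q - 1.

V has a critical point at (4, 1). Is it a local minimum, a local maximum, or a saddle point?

The mixed partial ∂²V/∂p∂q is 0, so the Hessian at any point is diag(V_pp, V_qq) = diag(6(p - 2), 18(2q + 1)).
At (4, 1): H = diag(12, 54).
Both eigenvalues are positive, so H is positive definite: a local minimum.

local minimum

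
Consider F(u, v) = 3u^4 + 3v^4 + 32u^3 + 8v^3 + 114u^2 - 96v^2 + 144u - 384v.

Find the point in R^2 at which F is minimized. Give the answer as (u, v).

F(u,v) separates as P(u) + Q(v), so its minimum is min P + min Q.
P'(u) = 12(u + 1)(u + 3)(u + 4) vanishes at u ∈ {-4, -3, -1}; Q'(v) = 12(v - 4)(v + 2)(v + 4) vanishes at v ∈ {-4, -2, 4}.
Local minima of P (where P''>0): P(-4)=-32, P(-1)=-59. Local minima of Q: Q(-4)=256, Q(4)=-1792.
So the global minimum of F is P(-1) + Q(4) = -59 − 1792 = -1851, attained at (-1, 4).

(-1, 4)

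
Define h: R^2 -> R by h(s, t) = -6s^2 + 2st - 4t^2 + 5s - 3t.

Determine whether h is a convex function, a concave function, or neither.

concave

h is quadratic, so its Hessian is the constant matrix H = [[-12, 2], [2, -8]].
det(H) = 92, tr(H) = -20.
det(H) > 0 and tr(H) < 0, so H is negative definite everywhere: concave.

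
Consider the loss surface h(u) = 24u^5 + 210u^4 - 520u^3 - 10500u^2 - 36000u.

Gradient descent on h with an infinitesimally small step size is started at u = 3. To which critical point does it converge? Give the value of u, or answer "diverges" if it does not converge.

5

h'(u) = 120(u - 5)(u + 3)(u + 4)(u + 5), so h'(3) = -80640.
Gradient descent moves in the -h' direction, i.e. u is increasing.
The nearest critical point in that direction is u = 5, where h'' = 86400 > 0 (a local minimum). The iterate converges there.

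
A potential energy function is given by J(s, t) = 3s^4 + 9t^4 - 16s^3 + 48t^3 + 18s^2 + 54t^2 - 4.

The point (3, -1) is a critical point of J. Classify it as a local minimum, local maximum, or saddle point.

saddle point

The mixed partial ∂²J/∂s∂t is 0, so the Hessian at any point is diag(J_ss, J_tt) = diag(12(3s^2 - 8s + 3), 36(3t^2 + 8t + 3)).
At (3, -1): H = diag(72, -72).
The eigenvalues have opposite signs, so H is indefinite: a saddle point.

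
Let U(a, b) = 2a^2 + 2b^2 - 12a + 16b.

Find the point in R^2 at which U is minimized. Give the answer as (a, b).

U(a,b) separates as P(a) + Q(b), so its minimum is min P + min Q.
P'(a) = 4a - 12 vanishes at a ∈ {3}; Q'(b) = 4b + 16 vanishes at b ∈ {-4}.
Local minima of P (where P''>0): P(3)=-18. Local minima of Q: Q(-4)=-32.
So the global minimum of U is P(3) + Q(-4) = -18 − 32 = -50, attained at (3, -4).

(3, -4)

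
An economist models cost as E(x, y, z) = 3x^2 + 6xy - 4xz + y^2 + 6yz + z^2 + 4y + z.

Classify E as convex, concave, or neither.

neither

E is quadratic, so its Hessian is the constant matrix H = [[6, 6, -4], [6, 2, 6], [-4, 6, 2]].
Leading principal minors: 6, -24, -584.
Neither pattern holds ⇒ H is indefinite ⇒ neither convex nor concave.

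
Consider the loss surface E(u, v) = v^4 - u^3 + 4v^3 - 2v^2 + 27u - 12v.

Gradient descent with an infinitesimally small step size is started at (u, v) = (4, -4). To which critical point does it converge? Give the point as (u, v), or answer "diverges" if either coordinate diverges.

diverges

E is separable, so gradient descent decouples: u follows -∂E/∂u, v follows -∂E/∂v.
∂E/∂u = -3(u - 3)(u + 3); at u=4 this is -21, so u increases.
∂E/∂v = 4(v - 1)(v + 1)(v + 3); at v=-4 this is -60, so v increases.
The u-coordinate has no critical point in that direction and runs off to infinity.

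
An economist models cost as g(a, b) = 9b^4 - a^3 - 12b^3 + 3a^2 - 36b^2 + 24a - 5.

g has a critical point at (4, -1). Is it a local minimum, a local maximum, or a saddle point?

saddle point

The mixed partial ∂²g/∂a∂b is 0, so the Hessian at any point is diag(g_aa, g_bb) = diag(6(-a + 1), 36(3b^2 - 2b - 2)).
At (4, -1): H = diag(-18, 108).
The eigenvalues have opposite signs, so H is indefinite: a saddle point.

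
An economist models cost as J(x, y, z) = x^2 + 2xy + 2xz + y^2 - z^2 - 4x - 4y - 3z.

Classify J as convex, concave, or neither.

neither

J is quadratic, so its Hessian is the constant matrix H = [[2, 2, 2], [2, 2, 0], [2, 0, -2]].
Leading principal minors: 2, 0, -8.
Neither pattern holds ⇒ H is indefinite ⇒ neither convex nor concave.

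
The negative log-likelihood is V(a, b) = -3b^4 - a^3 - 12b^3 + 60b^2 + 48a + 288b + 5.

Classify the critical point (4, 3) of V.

The mixed partial ∂²V/∂a∂b is 0, so the Hessian at any point is diag(V_aa, V_bb) = diag(-6a, 12(-3b^2 - 6b + 10)).
At (4, 3): H = diag(-24, -420).
Both eigenvalues are negative, so H is negative definite: a local maximum.

local maximum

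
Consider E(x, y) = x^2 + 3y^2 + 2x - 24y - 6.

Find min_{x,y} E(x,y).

-55

E(x,y) separates as P(x) + Q(y) − 6, so its minimum is min P + min Q − 6.
P'(x) = 2x + 2 vanishes at x ∈ {-1}; Q'(y) = 6y - 24 vanishes at y ∈ {4}.
Local minima of P (where P''>0): P(-1)=-1. Local minima of Q: Q(4)=-48.
So the global minimum of E is P(-1) + Q(4) − 6 = -1 − 48 − 6 = -55, attained at (-1, 4).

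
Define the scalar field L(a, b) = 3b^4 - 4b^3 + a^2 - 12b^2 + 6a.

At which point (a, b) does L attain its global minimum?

(-3, 2)

L(a,b) separates as P(a) + Q(b), so its minimum is min P + min Q.
P'(a) = 2a + 6 vanishes at a ∈ {-3}; Q'(b) = 12b(b - 2)(b + 1) vanishes at b ∈ {-1, 0, 2}.
Local minima of P (where P''>0): P(-3)=-9. Local minima of Q: Q(-1)=-5, Q(2)=-32.
So the global minimum of L is P(-3) + Q(2) = -9 − 32 = -41, attained at (-3, 2).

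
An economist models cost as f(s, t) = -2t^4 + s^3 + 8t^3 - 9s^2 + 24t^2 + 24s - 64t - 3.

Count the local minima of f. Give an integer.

f separates as a function of s plus a function of t, so ∇f=0 decouples.
∂f/∂s = 3(s - 4)(s - 2) = 0 at s ∈ {2, 4}; ∂f/∂t = -8(t - 4)(t - 1)(t + 2) = 0 at t ∈ {-2, 1, 4}.
The Hessian is diagonal: diag(f_ss, f_tt). Second derivatives: f_ss(2)=-6, f_ss(4)=6; f_tt(-2)=-144, f_tt(1)=72, f_tt(4)=-144.
Local minima occur where both diagonal entries positive: (4, 1). Count: 1.

1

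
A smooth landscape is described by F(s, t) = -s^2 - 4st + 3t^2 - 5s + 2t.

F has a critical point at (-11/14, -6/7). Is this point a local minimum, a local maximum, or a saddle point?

saddle point

The Hessian of F is constant: H = [[-2, -4], [-4, 6]].
det(H) = (-2)·6 − (-4)² = -28.
Since det(H) < 0, H is indefinite and the critical point is a saddle point.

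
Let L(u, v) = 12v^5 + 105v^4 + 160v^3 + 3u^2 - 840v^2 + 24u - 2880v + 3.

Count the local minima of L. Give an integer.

L separates as a function of u plus a function of v, so ∇L=0 decouples.
∂L/∂u = 6(u + 4) = 0 at u ∈ {-4}; ∂L/∂v = 60(v - 2)(v + 2)(v + 3)(v + 4) = 0 at v ∈ {-4, -3, -2, 2}.
The Hessian is diagonal: diag(L_uu, L_vv). Second derivatives: L_uu(-4)=6; L_vv(-4)=-720, L_vv(-3)=300, L_vv(-2)=-480, L_vv(2)=7200.
Local minima occur where both diagonal entries positive: (-4, -3), (-4, 2). Count: 2.

2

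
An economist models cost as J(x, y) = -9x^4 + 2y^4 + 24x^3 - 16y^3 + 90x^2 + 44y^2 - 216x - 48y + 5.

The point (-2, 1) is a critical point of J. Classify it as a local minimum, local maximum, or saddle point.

saddle point

The mixed partial ∂²J/∂x∂y is 0, so the Hessian at any point is diag(J_xx, J_yy) = diag(36(-3x^2 + 4x + 5), 8(3y^2 - 12y + 11)).
At (-2, 1): H = diag(-540, 16).
The eigenvalues have opposite signs, so H is indefinite: a saddle point.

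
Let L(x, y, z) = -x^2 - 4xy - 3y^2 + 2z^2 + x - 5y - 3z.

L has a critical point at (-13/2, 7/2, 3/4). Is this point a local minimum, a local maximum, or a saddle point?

The Hessian is constant: H = [[-2, -4, 0], [-4, -6, 0], [0, 0, 4]].
Leading principal minors: Δ₁ = -2, Δ₂ = -4, Δ₃ = -16.
The minors fit neither the all-positive nor the alternating-sign pattern, so H is indefinite: a saddle point.

saddle point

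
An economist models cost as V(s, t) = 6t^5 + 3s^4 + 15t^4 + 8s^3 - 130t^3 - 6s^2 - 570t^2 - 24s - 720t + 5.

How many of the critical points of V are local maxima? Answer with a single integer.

2

V separates as a function of s plus a function of t, so ∇V=0 decouples.
∂V/∂s = 12(s - 1)(s + 1)(s + 2) = 0 at s ∈ {-2, -1, 1}; ∂V/∂t = 30(t - 4)(t + 1)(t + 2)(t + 3) = 0 at t ∈ {-3, -2, -1, 4}.
The Hessian is diagonal: diag(V_ss, V_tt). Second derivatives: V_ss(-2)=36, V_ss(-1)=-24, V_ss(1)=72; V_tt(-3)=-420, V_tt(-2)=180, V_tt(-1)=-300, V_tt(4)=6300.
Local maxima occur where both diagonal entries negative: (-1, -3), (-1, -1). Count: 2.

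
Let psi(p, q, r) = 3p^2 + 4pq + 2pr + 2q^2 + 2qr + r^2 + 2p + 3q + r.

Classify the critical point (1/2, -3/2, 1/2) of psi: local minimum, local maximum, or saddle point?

local minimum

The Hessian is constant: H = [[6, 4, 2], [4, 4, 2], [2, 2, 2]].
Leading principal minors: Δ₁ = 6, Δ₂ = 8, Δ₃ = 8.
All leading minors are positive, so H is positive definite: a local minimum.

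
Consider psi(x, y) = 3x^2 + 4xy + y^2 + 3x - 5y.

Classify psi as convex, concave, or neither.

psi is quadratic, so its Hessian is the constant matrix H = [[6, 4], [4, 2]].
det(H) = -4, tr(H) = 8.
det(H) < 0, so H is indefinite: neither convex nor concave.

neither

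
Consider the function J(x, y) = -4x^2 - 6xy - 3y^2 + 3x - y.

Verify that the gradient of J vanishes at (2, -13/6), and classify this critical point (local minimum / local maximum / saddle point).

∇J = (-8x - 6y + 3, -6x - 6y - 1); substituting (2, -13/6) gives ∇J = (0, 0), so (2, -13/6) is indeed a critical point.
The Hessian of J is constant: H = [[-8, -6], [-6, -6]].
det(H) = (-8)·(-6) − (-6)² = 12.
det(H) > 0 and tr(H) = -14 < 0, so H is negative definite and the point is a local maximum.

local maximum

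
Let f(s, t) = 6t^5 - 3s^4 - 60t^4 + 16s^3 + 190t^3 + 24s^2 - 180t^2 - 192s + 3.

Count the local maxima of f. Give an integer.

4

f separates as a function of s plus a function of t, so ∇f=0 decouples.
∂f/∂s = -12(s - 4)(s - 2)(s + 2) = 0 at s ∈ {-2, 2, 4}; ∂f/∂t = 30t(t - 4)(t - 3)(t - 1) = 0 at t ∈ {0, 1, 3, 4}.
The Hessian is diagonal: diag(f_ss, f_tt). Second derivatives: f_ss(-2)=-288, f_ss(2)=96, f_ss(4)=-144; f_tt(0)=-360, f_tt(1)=180, f_tt(3)=-180, f_tt(4)=360.
Local maxima occur where both diagonal entries negative: (-2, 0), (-2, 3), (4, 0), (4, 3). Count: 4.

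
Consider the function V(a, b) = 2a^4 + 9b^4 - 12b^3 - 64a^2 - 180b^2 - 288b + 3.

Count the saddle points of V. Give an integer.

V separates as a function of a plus a function of b, so ∇V=0 decouples.
∂V/∂a = 8a(a - 4)(a + 4) = 0 at a ∈ {-4, 0, 4}; ∂V/∂b = 36(b - 4)(b + 1)(b + 2) = 0 at b ∈ {-2, -1, 4}.
The Hessian is diagonal: diag(V_aa, V_bb). Second derivatives: V_aa(-4)=256, V_aa(0)=-128, V_aa(4)=256; V_bb(-2)=216, V_bb(-1)=-180, V_bb(4)=1080.
Saddle points occur where the two diagonal entries have opposite signs: (-4, -1), (0, -2), (0, 4), (4, -1). Count: 4.

4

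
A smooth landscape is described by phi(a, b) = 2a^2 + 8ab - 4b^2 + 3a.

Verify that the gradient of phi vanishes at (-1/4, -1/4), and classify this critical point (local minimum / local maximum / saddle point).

saddle point

∇phi = (4a + 8b + 3, 8a - 8b); substituting (-1/4, -1/4) gives ∇phi = (0, 0), so (-1/4, -1/4) is indeed a critical point.
The Hessian of phi is constant: H = [[4, 8], [8, -8]].
det(H) = 4·(-8) − 8² = -96.
Since det(H) < 0, H is indefinite and the critical point is a saddle point.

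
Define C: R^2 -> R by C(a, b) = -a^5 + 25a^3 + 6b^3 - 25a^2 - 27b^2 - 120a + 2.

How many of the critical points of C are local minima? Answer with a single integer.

2

C separates as a function of a plus a function of b, so ∇C=0 decouples.
∂C/∂a = -5(a - 3)(a - 2)(a + 1)(a + 4) = 0 at a ∈ {-4, -1, 2, 3}; ∂C/∂b = 18b(b - 3) = 0 at b ∈ {0, 3}.
The Hessian is diagonal: diag(C_aa, C_bb). Second derivatives: C_aa(-4)=630, C_aa(-1)=-180, C_aa(2)=90, C_aa(3)=-140; C_bb(0)=-54, C_bb(3)=54.
Local minima occur where both diagonal entries positive: (-4, 3), (2, 3). Count: 2.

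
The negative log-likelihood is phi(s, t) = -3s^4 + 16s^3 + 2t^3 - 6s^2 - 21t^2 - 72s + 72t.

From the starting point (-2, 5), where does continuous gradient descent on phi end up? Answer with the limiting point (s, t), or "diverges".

diverges

phi is separable, so gradient descent decouples: s follows -∂phi/∂s, t follows -∂phi/∂t.
∂phi/∂s = -12(s - 3)(s - 2)(s + 1); at s=-2 this is 240, so s decreases.
∂phi/∂t = 6(t - 4)(t - 3); at t=5 this is 12, so t decreases.
The s-coordinate has no critical point in that direction and runs off to infinity.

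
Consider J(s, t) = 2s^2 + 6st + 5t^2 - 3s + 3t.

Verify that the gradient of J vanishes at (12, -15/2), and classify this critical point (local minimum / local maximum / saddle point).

local minimum

∇J = (4s + 6t - 3, 6s + 10t + 3); substituting (12, -15/2) gives ∇J = (0, 0), so (12, -15/2) is indeed a critical point.
The Hessian of J is constant: H = [[4, 6], [6, 10]].
det(H) = 4·10 − 6² = 4.
det(H) > 0 and tr(H) = 14 > 0, so H is positive definite and the point is a local minimum.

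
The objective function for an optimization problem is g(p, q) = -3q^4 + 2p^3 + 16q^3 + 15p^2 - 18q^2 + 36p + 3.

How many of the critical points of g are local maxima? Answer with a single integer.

2

g separates as a function of p plus a function of q, so ∇g=0 decouples.
∂g/∂p = 6(p + 2)(p + 3) = 0 at p ∈ {-3, -2}; ∂g/∂q = -12q(q - 3)(q - 1) = 0 at q ∈ {0, 1, 3}.
The Hessian is diagonal: diag(g_pp, g_qq). Second derivatives: g_pp(-3)=-6, g_pp(-2)=6; g_qq(0)=-36, g_qq(1)=24, g_qq(3)=-72.
Local maxima occur where both diagonal entries negative: (-3, 0), (-3, 3). Count: 2.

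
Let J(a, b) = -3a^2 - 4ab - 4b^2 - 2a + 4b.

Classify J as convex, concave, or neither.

concave

J is quadratic, so its Hessian is the constant matrix H = [[-6, -4], [-4, -8]].
det(H) = 32, tr(H) = -14.
det(H) > 0 and tr(H) < 0, so H is negative definite everywhere: concave.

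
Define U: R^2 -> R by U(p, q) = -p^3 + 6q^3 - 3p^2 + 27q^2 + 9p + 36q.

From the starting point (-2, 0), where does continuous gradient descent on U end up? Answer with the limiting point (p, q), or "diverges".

U is separable, so gradient descent decouples: p follows -∂U/∂p, q follows -∂U/∂q.
∂U/∂p = -3(p - 1)(p + 3); at p=-2 this is 9, so p decreases.
∂U/∂q = 18(q + 1)(q + 2); at q=0 this is 36, so q decreases.
p converges to its nearest critical value -3 (a local min of the p-part); q converges to -1. The iterate converges to (-3, -1).

(-3, -1)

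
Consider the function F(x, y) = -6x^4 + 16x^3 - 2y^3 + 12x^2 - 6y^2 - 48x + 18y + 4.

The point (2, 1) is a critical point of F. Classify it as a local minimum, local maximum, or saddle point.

local maximum

The mixed partial ∂²F/∂x∂y is 0, so the Hessian at any point is diag(F_xx, F_yy) = diag(24(-3x^2 + 4x + 1), -12(y + 1)).
At (2, 1): H = diag(-72, -24).
Both eigenvalues are negative, so H is negative definite: a local maximum.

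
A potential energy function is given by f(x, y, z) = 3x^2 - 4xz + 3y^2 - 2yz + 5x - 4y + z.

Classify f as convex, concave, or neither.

f is quadratic, so its Hessian is the constant matrix H = [[6, 0, -4], [0, 6, -2], [-4, -2, 0]].
Leading principal minors: 6, 36, -120.
Neither pattern holds ⇒ H is indefinite ⇒ neither convex nor concave.

neither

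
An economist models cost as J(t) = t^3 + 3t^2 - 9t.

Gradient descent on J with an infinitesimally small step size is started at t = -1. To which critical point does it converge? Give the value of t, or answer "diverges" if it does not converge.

1

J'(t) = 3(t - 1)(t + 3), so J'(-1) = -12.
Gradient descent moves in the -J' direction, i.e. t is increasing.
The nearest critical point in that direction is t = 1, where J'' = 12 > 0 (a local minimum). The iterate converges there.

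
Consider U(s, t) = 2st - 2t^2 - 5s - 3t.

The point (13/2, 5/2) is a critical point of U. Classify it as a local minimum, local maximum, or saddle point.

The Hessian of U is constant: H = [[0, 2], [2, -4]].
det(H) = 0·(-4) − 2² = -4.
Since det(H) < 0, H is indefinite and the critical point is a saddle point.

saddle point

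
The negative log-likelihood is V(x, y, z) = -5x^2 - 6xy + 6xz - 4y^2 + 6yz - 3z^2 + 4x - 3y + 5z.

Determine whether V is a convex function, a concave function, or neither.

V is quadratic, so its Hessian is the constant matrix H = [[-10, -6, 6], [-6, -8, 6], [6, 6, -6]].
Leading principal minors: -10, 44, -48.
Signs alternate −, +, − ⇒ H ≺ 0 ⇒ concave.

concave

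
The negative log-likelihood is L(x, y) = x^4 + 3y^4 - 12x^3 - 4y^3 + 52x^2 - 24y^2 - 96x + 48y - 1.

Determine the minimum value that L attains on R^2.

-177

L(x,y) separates as P(x) + Q(y) − 1, so its minimum is min P + min Q − 1.
P'(x) = 4(x - 4)(x - 3)(x - 2) vanishes at x ∈ {2, 3, 4}; Q'(y) = 12(y - 2)(y - 1)(y + 2) vanishes at y ∈ {-2, 1, 2}.
Local minima of P (where P''>0): P(2)=-64, P(4)=-64. Local minima of Q: Q(-2)=-112, Q(2)=16.
So the global minimum of L is P(2) + Q(-2) − 1 = -64 − 112 − 1 = -177, attained at (2, -2).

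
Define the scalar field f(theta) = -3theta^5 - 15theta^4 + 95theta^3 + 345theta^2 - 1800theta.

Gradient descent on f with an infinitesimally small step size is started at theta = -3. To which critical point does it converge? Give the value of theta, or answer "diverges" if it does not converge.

2

f'(theta) = -15(theta - 3)(theta - 2)(theta + 4)(theta + 5), so f'(-3) = -900.
Gradient descent moves in the -f' direction, i.e. theta is increasing.
The nearest critical point in that direction is theta = 2, where f'' = 630 > 0 (a local minimum). The iterate converges there.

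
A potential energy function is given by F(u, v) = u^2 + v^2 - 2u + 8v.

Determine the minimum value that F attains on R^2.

-17

F(u,v) separates as P(u) + Q(v), so its minimum is min P + min Q.
P'(u) = 2u - 2 vanishes at u ∈ {1}; Q'(v) = 2v + 8 vanishes at v ∈ {-4}.
Local minima of P (where P''>0): P(1)=-1. Local minima of Q: Q(-4)=-16.
So the global minimum of F is P(1) + Q(-4) = -1 − 16 = -17, attained at (1, -4).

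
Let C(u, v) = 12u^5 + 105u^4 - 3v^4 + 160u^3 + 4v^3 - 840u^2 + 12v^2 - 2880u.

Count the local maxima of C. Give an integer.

C separates as a function of u plus a function of v, so ∇C=0 decouples.
∂C/∂u = 60(u - 2)(u + 2)(u + 3)(u + 4) = 0 at u ∈ {-4, -3, -2, 2}; ∂C/∂v = -12v(v - 2)(v + 1) = 0 at v ∈ {-1, 0, 2}.
The Hessian is diagonal: diag(C_uu, C_vv). Second derivatives: C_uu(-4)=-720, C_uu(-3)=300, C_uu(-2)=-480, C_uu(2)=7200; C_vv(-1)=-36, C_vv(0)=24, C_vv(2)=-72.
Local maxima occur where both diagonal entries negative: (-4, -1), (-4, 2), (-2, -1), (-2, 2). Count: 4.

4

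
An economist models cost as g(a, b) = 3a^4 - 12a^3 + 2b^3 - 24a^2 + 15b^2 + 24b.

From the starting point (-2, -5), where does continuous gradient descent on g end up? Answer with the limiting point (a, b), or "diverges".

g is separable, so gradient descent decouples: a follows -∂g/∂a, b follows -∂g/∂b.
∂g/∂a = 12a(a - 4)(a + 1); at a=-2 this is -144, so a increases.
∂g/∂b = 6(b + 1)(b + 4); at b=-5 this is 24, so b decreases.
The b-coordinate has no critical point in that direction and runs off to infinity.

diverges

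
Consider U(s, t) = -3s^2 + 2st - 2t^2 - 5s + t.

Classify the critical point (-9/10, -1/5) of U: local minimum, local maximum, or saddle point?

The Hessian of U is constant: H = [[-6, 2], [2, -4]].
det(H) = (-6)·(-4) − 2² = 20.
det(H) > 0 and tr(H) = -10 < 0, so H is negative definite and the point is a local maximum.

local maximum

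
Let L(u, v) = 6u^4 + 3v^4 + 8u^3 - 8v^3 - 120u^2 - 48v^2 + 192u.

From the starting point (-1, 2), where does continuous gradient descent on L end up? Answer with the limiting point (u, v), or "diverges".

(-4, 4)

L is separable, so gradient descent decouples: u follows -∂L/∂u, v follows -∂L/∂v.
∂L/∂u = 24(u - 2)(u - 1)(u + 4); at u=-1 this is 432, so u decreases.
∂L/∂v = 12v(v - 4)(v + 2); at v=2 this is -192, so v increases.
u converges to its nearest critical value -4 (a local min of the u-part); v converges to 4. The iterate converges to (-4, 4).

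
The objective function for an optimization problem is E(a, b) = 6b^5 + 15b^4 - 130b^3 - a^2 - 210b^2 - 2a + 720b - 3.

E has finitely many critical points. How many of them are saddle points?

E separates as a function of a plus a function of b, so ∇E=0 decouples.
∂E/∂a = -2(a + 1) = 0 at a ∈ {-1}; ∂E/∂b = 30(b - 3)(b - 1)(b + 2)(b + 4) = 0 at b ∈ {-4, -2, 1, 3}.
The Hessian is diagonal: diag(E_aa, E_bb). Second derivatives: E_aa(-1)=-2; E_bb(-4)=-2100, E_bb(-2)=900, E_bb(1)=-900, E_bb(3)=2100.
Saddle points occur where the two diagonal entries have opposite signs: (-1, -2), (-1, 3). Count: 2.

2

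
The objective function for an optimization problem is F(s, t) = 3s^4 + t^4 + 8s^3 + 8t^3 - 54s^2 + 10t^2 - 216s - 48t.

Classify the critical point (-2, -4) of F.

The mixed partial ∂²F/∂s∂t is 0, so the Hessian at any point is diag(F_ss, F_tt) = diag(12(3s^2 + 4s - 9), 4(3t^2 + 12t + 5)).
At (-2, -4): H = diag(-60, 20).
The eigenvalues have opposite signs, so H is indefinite: a saddle point.

saddle point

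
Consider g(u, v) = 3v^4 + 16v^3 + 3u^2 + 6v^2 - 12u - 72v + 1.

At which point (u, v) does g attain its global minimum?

g(u,v) separates as P(u) + Q(v) + 1, so its minimum is min P + min Q + 1.
P'(u) = 6u - 12 vanishes at u ∈ {2}; Q'(v) = 12(v - 1)(v + 2)(v + 3) vanishes at v ∈ {-3, -2, 1}.
Local minima of P (where P''>0): P(2)=-12. Local minima of Q: Q(-3)=81, Q(1)=-47.
So the global minimum of g is P(2) + Q(1) + 1 = -12 − 47 + 1 = -58, attained at (2, 1).

(2, 1)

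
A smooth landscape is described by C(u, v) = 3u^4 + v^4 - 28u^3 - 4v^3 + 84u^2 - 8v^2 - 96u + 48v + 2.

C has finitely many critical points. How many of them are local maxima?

C separates as a function of u plus a function of v, so ∇C=0 decouples.
∂C/∂u = 12(u - 4)(u - 2)(u - 1) = 0 at u ∈ {1, 2, 4}; ∂C/∂v = 4(v - 3)(v - 2)(v + 2) = 0 at v ∈ {-2, 2, 3}.
The Hessian is diagonal: diag(C_uu, C_vv). Second derivatives: C_uu(1)=36, C_uu(2)=-24, C_uu(4)=72; C_vv(-2)=80, C_vv(2)=-16, C_vv(3)=20.
Local maxima occur where both diagonal entries negative: (2, 2). Count: 1.

1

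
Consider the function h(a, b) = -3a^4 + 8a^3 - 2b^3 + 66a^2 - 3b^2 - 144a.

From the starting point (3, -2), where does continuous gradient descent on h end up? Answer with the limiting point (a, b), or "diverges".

(1, -1)

h is separable, so gradient descent decouples: a follows -∂h/∂a, b follows -∂h/∂b.
∂h/∂a = -12(a - 4)(a - 1)(a + 3); at a=3 this is 144, so a decreases.
∂h/∂b = -6b(b + 1); at b=-2 this is -12, so b increases.
a converges to its nearest critical value 1 (a local min of the a-part); b converges to -1. The iterate converges to (1, -1).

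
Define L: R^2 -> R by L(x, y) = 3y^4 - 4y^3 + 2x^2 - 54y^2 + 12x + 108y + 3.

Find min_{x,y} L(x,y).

-474

L(x,y) separates as P(x) + Q(y) + 3, so its minimum is min P + min Q + 3.
P'(x) = 4x + 12 vanishes at x ∈ {-3}; Q'(y) = 12(y - 3)(y - 1)(y + 3) vanishes at y ∈ {-3, 1, 3}.
Local minima of P (where P''>0): P(-3)=-18. Local minima of Q: Q(-3)=-459, Q(3)=-27.
So the global minimum of L is P(-3) + Q(-3) + 3 = -18 − 459 + 3 = -474, attained at (-3, -3).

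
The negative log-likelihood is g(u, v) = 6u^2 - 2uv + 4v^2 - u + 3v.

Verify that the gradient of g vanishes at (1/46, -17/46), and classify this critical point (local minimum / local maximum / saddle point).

∇g = (12u - 2v - 1, -2u + 8v + 3); substituting (1/46, -17/46) gives ∇g = (0, 0), so (1/46, -17/46) is indeed a critical point.
The Hessian of g is constant: H = [[12, -2], [-2, 8]].
det(H) = 12·8 − (-2)² = 92.
det(H) > 0 and tr(H) = 20 > 0, so H is positive definite and the point is a local minimum.

local minimum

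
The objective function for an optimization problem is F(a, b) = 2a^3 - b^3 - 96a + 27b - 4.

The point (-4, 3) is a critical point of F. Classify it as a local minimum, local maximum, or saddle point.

The mixed partial ∂²F/∂a∂b is 0, so the Hessian at any point is diag(F_aa, F_bb) = diag(12a, -6b).
At (-4, 3): H = diag(-48, -18).
Both eigenvalues are negative, so H is negative definite: a local maximum.

local maximum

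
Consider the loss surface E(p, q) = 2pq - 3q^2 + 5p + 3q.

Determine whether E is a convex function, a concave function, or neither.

neither

E is quadratic, so its Hessian is the constant matrix H = [[0, 2], [2, -6]].
det(H) = -4, tr(H) = -6.
det(H) < 0, so H is indefinite: neither convex nor concave.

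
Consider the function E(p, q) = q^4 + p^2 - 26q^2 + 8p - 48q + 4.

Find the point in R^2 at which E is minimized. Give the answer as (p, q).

(-4, 4)

E(p,q) separates as A(p) + B(q) + 4, so its minimum is min A + min B + 4.
A'(p) = 2p + 8 vanishes at p ∈ {-4}; B'(q) = 4(q - 4)(q + 1)(q + 3) vanishes at q ∈ {-3, -1, 4}.
Local minima of A (where A''>0): A(-4)=-16. Local minima of B: B(-3)=-9, B(4)=-352.
So the global minimum of E is A(-4) + B(4) + 4 = -16 − 352 + 4 = -364, attained at (-4, 4).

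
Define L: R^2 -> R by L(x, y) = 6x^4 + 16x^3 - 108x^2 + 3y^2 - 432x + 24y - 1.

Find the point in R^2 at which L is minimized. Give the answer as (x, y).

L(x,y) separates as P(x) + Q(y) − 1, so its minimum is min P + min Q − 1.
P'(x) = 24(x - 3)(x + 2)(x + 3) vanishes at x ∈ {-3, -2, 3}; Q'(y) = 6y + 24 vanishes at y ∈ {-4}.
Local minima of P (where P''>0): P(-3)=378, P(3)=-1350. Local minima of Q: Q(-4)=-48.
So the global minimum of L is P(3) + Q(-4) − 1 = -1350 − 48 − 1 = -1399, attained at (3, -4).

(3, -4)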